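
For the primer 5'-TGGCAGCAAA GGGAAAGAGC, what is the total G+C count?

Base counts: G=8, A=8, C=3, T=1
G+C = 8 + 3 = 11

11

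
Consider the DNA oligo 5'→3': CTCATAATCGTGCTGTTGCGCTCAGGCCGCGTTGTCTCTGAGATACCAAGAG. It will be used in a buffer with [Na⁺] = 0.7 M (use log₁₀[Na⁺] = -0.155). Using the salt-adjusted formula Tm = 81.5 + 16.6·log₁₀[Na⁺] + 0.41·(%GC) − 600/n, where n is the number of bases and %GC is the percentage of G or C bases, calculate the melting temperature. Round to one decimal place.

Length n = 52. C=14, G=14, T=14, A=10
G+C = 28, so %GC = 28/52 × 100 = 53.846%
Salt term: 16.6 × (-0.155) = -2.573
GC term: 0.41 × 53.846 = 22.077; length term: −600/52 = −11.538
Tm = 81.5 + (-2.573) + 22.077 − 11.538 = 89.466 → 89.5°C

89.5°C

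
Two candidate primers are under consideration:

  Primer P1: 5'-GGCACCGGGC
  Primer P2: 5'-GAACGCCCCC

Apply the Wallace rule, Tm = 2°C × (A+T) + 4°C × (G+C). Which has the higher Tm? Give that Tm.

Primer P1: A+T=1, G+C=9 → Tm = 2(1)+4(9) = 38°C
Primer P2: A+T=2, G+C=8 → Tm = 2(2)+4(8) = 36°C
38°C vs 36°C → primer P1 is higher.

Primer P1, 38°C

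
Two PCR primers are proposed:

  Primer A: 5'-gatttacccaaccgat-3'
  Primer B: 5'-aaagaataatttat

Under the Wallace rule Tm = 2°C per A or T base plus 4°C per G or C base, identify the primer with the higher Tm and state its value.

Primer A: A+T=9, G+C=7 → Tm = 2(9)+4(7) = 46°C
Primer B: A+T=13, G+C=1 → Tm = 2(13)+4(1) = 30°C
46°C vs 30°C → primer A is higher.

Primer A, 46°C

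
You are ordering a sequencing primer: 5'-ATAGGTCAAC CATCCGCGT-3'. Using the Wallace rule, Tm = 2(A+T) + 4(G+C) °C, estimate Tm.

A=5, T=4, C=6, G=4
So N_AT = 9 and N_GC = 10.
Tm = 2×9 + 4×10 = 58°C

58°C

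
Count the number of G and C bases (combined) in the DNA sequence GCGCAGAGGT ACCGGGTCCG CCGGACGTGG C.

Scanning the sequence gives G=14, A=4, C=10, T=3.
G+C = 14 + 10 = 24

24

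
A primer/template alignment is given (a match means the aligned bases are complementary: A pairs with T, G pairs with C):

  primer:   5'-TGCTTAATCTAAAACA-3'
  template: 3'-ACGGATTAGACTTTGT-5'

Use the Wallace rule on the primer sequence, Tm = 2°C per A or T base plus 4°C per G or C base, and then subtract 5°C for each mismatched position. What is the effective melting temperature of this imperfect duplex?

30°C

Primer base counts: A=7, T=5, G=1, C=3 → A+T=12, G+C=4
Perfect-match Tm = 2(12) + 4(4) = 24 + 16 = 40°C
Mismatches (positions where the bases are not complementary): 2 (at positions 4, 11)
Effective Tm = 40 − 2×5 = 40 − 10 = 30°C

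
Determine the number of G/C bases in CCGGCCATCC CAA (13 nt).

9

Counting bases: T=1, C=7, G=2, A=3
Total G or C: 2 + 7 = 9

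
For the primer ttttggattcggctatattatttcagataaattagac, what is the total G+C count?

10

Scanning the sequence gives C=4, G=6, A=11, T=16.
G+C = 6 + 4 = 10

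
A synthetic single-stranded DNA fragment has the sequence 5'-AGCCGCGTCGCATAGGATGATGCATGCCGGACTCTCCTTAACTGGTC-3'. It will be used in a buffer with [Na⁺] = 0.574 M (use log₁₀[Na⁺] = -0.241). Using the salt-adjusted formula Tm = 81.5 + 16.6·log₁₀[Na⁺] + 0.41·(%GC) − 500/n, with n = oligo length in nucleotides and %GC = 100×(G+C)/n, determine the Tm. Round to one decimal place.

90.4°C

Length n = 47. G=13, C=14, T=11, A=9
G+C = 27, so %GC = 27/47 × 100 = 57.447%
Salt term: 16.6 × (-0.241) = -4.001
GC term: 0.41 × 57.447 = 23.553; length term: −500/47 = −10.638
Tm = 81.5 + (-4.001) + 23.553 − 10.638 = 90.414 → 90.4°C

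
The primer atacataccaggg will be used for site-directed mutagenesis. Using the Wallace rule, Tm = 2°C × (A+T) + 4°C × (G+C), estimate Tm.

G=3, C=3, T=2, A=5
A+T = 7, G+C = 6
Tm = 2×7 + 4×6 = 38°C

38°C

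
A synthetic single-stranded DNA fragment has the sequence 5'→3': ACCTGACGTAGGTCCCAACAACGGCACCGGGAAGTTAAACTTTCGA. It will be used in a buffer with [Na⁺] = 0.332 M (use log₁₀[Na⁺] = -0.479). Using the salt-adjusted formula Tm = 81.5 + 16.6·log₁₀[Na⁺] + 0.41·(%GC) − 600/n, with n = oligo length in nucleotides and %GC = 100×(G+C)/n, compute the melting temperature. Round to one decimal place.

Length n = 46. Scanning the sequence gives A=14, T=8, G=11, C=13.
G+C = 24, so %GC = 24/46 × 100 = 52.174%
Salt term: 16.6 × (-0.479) = -7.951
GC term: 0.41 × 52.174 = 21.391; length term: −600/46 = −13.043
Tm = 81.5 + (-7.951) + 21.391 − 13.043 = 81.897 → 81.9°C

81.9°C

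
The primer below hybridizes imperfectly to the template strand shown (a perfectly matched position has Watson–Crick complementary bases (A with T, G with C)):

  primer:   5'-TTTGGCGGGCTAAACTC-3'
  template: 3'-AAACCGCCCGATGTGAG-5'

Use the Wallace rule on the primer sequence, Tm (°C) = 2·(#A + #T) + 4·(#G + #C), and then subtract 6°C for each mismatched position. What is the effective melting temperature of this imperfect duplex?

Primer base counts: A=3, T=5, G=5, C=4 → A+T=8, G+C=9
Perfect-match Tm = 2(8) + 4(9) = 16 + 36 = 52°C
Mismatches (positions where the bases are not complementary): 1 (at position 13)
Effective Tm = 52 − 1×6 = 52 − 6 = 46°C

46°C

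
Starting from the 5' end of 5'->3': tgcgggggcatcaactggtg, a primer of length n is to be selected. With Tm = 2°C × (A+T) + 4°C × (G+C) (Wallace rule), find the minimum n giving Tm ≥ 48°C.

First 14 bases: TGCGGGGGCATCAA → Tm = 46°C (< 48°C)
First 15 bases: TGCGGGGGCATCAAC → Tm = 50°C (≥ 48°C)
Each additional base adds 2°C (A/T) or 4°C (G/C), so Tm is non-decreasing in n; n = 15 is the first length to reach 48°C.

n = 15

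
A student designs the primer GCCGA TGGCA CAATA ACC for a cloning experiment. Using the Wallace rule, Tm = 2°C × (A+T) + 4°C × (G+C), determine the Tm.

56°C

Base counts: C=6, T=2, A=6, G=4
AT pairs contribute 8, GC pairs contribute 10.
Tm = 4·10 + 2·8 = 40 + 16 = 56°C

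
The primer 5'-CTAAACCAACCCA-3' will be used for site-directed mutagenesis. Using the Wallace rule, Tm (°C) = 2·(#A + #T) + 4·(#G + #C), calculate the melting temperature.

Scanning the sequence gives G=0, T=1, C=6, A=6.
A+T = 7, G+C = 6
Tm = 4·6 + 2·7 = 24 + 14 = 38°C

38°C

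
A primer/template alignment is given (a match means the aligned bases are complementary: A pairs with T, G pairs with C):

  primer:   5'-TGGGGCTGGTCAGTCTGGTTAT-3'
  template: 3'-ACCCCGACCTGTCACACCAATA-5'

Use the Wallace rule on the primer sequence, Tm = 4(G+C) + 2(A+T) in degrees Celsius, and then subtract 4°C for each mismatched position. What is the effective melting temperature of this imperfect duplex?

Primer base counts: A=2, T=8, G=9, C=3 → A+T=10, G+C=12
Perfect-match Tm = 2(10) + 4(12) = 20 + 48 = 68°C
Mismatches (positions where the bases are not complementary): 2 (at positions 10, 15)
Effective Tm = 68 − 2×4 = 68 − 8 = 60°C

60°C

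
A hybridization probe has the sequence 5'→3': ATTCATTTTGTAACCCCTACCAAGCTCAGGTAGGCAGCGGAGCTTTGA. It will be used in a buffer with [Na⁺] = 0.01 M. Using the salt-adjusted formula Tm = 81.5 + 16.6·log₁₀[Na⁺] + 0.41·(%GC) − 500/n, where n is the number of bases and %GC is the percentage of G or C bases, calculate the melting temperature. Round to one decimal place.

57.5°C

Length n = 48. Base counts: T=13, C=12, A=12, G=11
G+C = 23, so %GC = 23/48 × 100 = 47.917%
Salt term: 16.6 × (-2) = -33.2
GC term: 0.41 × 47.917 = 19.646; length term: −500/48 = −10.417
Tm = 81.5 + (-33.2) + 19.646 − 10.417 = 57.529 → 57.5°C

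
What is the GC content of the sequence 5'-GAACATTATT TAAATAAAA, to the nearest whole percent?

Counting bases: C=1, A=11, G=1, T=6
G+C = 1 + 1 = 2 out of 19 bases
%GC = 2/19 × 100 = 10.53% ≈ 11%

11%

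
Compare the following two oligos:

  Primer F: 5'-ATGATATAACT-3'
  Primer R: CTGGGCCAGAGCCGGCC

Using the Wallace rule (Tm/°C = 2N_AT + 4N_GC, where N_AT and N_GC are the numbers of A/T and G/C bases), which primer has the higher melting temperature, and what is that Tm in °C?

Primer R, 62°C

Primer F: A+T=9, G+C=2 → Tm = 2(9)+4(2) = 26°C
Primer R: A+T=3, G+C=14 → Tm = 2(3)+4(14) = 62°C
26°C vs 62°C → primer R is higher.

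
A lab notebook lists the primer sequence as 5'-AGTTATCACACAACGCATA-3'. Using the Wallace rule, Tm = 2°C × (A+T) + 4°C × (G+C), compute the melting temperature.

T=4, A=8, C=5, G=2
AT pairs contribute 12, GC pairs contribute 7.
Tm = 2(12) + 4(7) = 24 + 28 = 52°C

52°C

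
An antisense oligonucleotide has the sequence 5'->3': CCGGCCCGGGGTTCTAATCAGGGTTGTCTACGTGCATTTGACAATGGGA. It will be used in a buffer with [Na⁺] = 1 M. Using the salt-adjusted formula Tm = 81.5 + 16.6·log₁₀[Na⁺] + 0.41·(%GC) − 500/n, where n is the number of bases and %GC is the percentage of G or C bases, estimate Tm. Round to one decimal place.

Length n = 49. Counting bases: C=11, G=16, A=9, T=13
G+C = 27, so %GC = 27/49 × 100 = 55.102%
Salt term: 16.6 × (0) = 0
GC term: 0.41 × 55.102 = 22.592; length term: −500/49 = −10.204
Tm = 81.5 + (0) + 22.592 − 10.204 = 93.888 → 93.9°C

93.9°C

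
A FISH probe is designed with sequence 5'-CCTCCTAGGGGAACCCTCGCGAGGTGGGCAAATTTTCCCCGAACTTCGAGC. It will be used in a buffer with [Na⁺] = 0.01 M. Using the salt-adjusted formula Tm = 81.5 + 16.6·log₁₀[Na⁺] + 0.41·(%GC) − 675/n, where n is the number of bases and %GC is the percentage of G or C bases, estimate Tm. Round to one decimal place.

Length n = 51. Base counts: G=14, T=10, A=10, C=17
G+C = 31, so %GC = 31/51 × 100 = 60.784%
Salt term: 16.6 × (-2) = -33.2
GC term: 0.41 × 60.784 = 24.921; length term: −675/51 = −13.235
Tm = 81.5 + (-33.2) + 24.921 − 13.235 = 59.986 → 60.0°C

60.0°C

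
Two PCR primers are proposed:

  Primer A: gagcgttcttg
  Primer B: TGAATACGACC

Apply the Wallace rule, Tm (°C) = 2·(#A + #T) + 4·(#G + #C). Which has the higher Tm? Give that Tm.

Primer A, 34°C

Primer A: A+T=5, G+C=6 → Tm = 2(5)+4(6) = 34°C
Primer B: A+T=6, G+C=5 → Tm = 2(6)+4(5) = 32°C
34°C vs 32°C → primer A is higher.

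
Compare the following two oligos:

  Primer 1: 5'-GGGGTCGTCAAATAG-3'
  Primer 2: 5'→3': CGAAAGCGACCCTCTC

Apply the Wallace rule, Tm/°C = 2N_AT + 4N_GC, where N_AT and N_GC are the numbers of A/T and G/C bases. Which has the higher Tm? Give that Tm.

Primer 2, 52°C

Primer 1: A+T=7, G+C=8 → Tm = 2(7)+4(8) = 46°C
Primer 2: A+T=6, G+C=10 → Tm = 2(6)+4(10) = 52°C
46°C vs 52°C → primer 2 is higher.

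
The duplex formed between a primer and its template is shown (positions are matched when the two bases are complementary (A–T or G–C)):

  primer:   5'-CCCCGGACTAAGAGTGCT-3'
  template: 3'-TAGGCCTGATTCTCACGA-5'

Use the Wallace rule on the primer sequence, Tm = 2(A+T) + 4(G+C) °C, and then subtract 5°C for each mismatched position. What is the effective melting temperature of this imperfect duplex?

Primer base counts: A=4, T=3, G=5, C=6 → A+T=7, G+C=11
Perfect-match Tm = 2(7) + 4(11) = 14 + 44 = 58°C
Mismatches (positions where the bases are not complementary): 2 (at positions 1, 2)
Effective Tm = 58 − 2×5 = 58 − 10 = 48°C

48°C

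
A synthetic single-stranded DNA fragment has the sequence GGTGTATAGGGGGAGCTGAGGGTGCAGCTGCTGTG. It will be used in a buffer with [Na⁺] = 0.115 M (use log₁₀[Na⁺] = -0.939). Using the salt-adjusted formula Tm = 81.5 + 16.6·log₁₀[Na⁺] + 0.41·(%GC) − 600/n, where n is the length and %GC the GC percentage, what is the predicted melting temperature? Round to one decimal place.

74.5°C

Length n = 35. Scanning the sequence gives G=18, A=5, T=8, C=4.
G+C = 22, so %GC = 22/35 × 100 = 62.857%
Salt term: 16.6 × (-0.939) = -15.587
GC term: 0.41 × 62.857 = 25.771; length term: −600/35 = −17.143
Tm = 81.5 + (-15.587) + 25.771 − 17.143 = 74.541 → 74.5°C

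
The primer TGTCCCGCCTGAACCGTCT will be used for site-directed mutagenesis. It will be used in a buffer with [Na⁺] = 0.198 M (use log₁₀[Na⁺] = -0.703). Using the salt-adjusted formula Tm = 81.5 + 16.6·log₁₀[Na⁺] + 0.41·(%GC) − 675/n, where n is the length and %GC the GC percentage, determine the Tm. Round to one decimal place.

60.2°C

Length n = 19. Counting bases: A=2, C=8, T=5, G=4
G+C = 12, so %GC = 12/19 × 100 = 63.158%
Salt term: 16.6 × (-0.703) = -11.67
GC term: 0.41 × 63.158 = 25.895; length term: −675/19 = −35.526
Tm = 81.5 + (-11.67) + 25.895 − 35.526 = 60.199 → 60.2°C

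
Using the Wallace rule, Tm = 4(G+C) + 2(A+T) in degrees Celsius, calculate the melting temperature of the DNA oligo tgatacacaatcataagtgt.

Counting bases: T=6, A=8, C=3, G=3
So N_AT = 14 and N_GC = 6.
Tm = 2(14) + 4(6) = 28 + 24 = 52°C

52°C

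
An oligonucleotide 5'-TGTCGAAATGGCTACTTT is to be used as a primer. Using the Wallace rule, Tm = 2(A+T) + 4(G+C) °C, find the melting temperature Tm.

50°C

G=4, C=3, A=4, T=7
So N_AT = 11 and N_GC = 7.
Tm = 2×11 + 4×7 = 50°C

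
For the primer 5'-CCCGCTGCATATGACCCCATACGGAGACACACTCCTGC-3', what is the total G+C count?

Base counts: G=7, T=6, A=9, C=16
Total G or C: 7 + 16 = 23

23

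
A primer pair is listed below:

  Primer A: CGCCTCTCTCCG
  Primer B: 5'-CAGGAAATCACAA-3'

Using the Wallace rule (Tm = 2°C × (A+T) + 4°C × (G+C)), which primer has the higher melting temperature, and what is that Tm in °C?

Primer A, 42°C

Primer A: A+T=3, G+C=9 → Tm = 2(3)+4(9) = 42°C
Primer B: A+T=8, G+C=5 → Tm = 2(8)+4(5) = 36°C
42°C vs 36°C → primer A is higher.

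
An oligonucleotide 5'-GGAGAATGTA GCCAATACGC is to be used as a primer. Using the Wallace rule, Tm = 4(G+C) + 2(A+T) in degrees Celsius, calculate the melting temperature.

60°C

C=4, A=7, G=6, T=3
AT pairs contribute 10, GC pairs contribute 10.
Tm = 2(10) + 4(10) = 20 + 40 = 60°C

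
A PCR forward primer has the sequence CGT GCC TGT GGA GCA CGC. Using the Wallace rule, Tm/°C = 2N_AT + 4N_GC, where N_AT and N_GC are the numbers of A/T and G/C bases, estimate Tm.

62°C

Base counts: T=3, A=2, C=6, G=7
So N_AT = 5 and N_GC = 13.
Tm = 4·13 + 2·5 = 52 + 10 = 62°C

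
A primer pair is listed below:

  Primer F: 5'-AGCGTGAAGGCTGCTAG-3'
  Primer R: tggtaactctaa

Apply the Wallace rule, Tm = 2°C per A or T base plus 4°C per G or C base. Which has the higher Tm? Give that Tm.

Primer F, 54°C

Primer F: A+T=7, G+C=10 → Tm = 2(7)+4(10) = 54°C
Primer R: A+T=8, G+C=4 → Tm = 2(8)+4(4) = 32°C
54°C vs 32°C → primer F is higher.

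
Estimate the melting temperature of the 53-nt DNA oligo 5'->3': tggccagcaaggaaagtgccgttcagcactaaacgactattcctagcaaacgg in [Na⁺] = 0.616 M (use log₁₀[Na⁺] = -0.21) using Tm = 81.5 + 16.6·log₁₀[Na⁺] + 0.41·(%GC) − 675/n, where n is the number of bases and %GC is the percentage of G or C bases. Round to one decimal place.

86.2°C

Length n = 53. Scanning the sequence gives A=17, G=13, T=9, C=14.
G+C = 27, so %GC = 27/53 × 100 = 50.943%
Salt term: 16.6 × (-0.21) = -3.486
GC term: 0.41 × 50.943 = 20.887; length term: −675/53 = −12.736
Tm = 81.5 + (-3.486) + 20.887 − 12.736 = 86.165 → 86.2°C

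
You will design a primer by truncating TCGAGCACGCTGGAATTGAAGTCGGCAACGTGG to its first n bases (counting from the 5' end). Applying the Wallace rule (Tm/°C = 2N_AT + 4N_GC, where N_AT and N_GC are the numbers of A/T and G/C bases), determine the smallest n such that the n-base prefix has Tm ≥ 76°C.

First 24 bases: TCGAGCACGCTGGAATTGAAGTCG → Tm = 74°C (< 76°C)
First 25 bases: TCGAGCACGCTGGAATTGAAGTCGG → Tm = 78°C (≥ 76°C)
Each additional base adds 2°C (A/T) or 4°C (G/C), so Tm is non-decreasing in n; n = 25 is the first length to reach 76°C.

n = 25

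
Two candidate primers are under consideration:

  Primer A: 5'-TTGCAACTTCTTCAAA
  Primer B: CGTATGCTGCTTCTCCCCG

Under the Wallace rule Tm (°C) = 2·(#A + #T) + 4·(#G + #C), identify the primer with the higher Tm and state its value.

Primer B, 62°C

Primer A: A+T=11, G+C=5 → Tm = 2(11)+4(5) = 42°C
Primer B: A+T=7, G+C=12 → Tm = 2(7)+4(12) = 62°C
42°C vs 62°C → primer B is higher.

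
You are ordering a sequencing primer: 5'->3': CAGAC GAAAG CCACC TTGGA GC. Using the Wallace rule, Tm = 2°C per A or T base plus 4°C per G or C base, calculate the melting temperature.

70°C

Counting bases: A=7, T=2, C=7, G=6
So N_AT = 9 and N_GC = 13.
Tm = 4·13 + 2·9 = 52 + 18 = 70°C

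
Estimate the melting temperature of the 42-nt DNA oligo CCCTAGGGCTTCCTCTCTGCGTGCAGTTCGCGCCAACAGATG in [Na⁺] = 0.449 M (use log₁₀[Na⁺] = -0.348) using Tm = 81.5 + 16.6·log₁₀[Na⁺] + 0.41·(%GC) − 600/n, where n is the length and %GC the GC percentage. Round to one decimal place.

86.8°C

Length n = 42. Scanning the sequence gives G=11, A=6, T=10, C=15.
G+C = 26, so %GC = 26/42 × 100 = 61.905%
Salt term: 16.6 × (-0.348) = -5.777
GC term: 0.41 × 61.905 = 25.381; length term: −600/42 = −14.286
Tm = 81.5 + (-5.777) + 25.381 − 14.286 = 86.818 → 86.8°C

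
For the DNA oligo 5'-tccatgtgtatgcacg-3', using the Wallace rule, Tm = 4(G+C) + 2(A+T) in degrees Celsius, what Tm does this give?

T=5, G=4, C=4, A=3
So N_AT = 8 and N_GC = 8.
Tm = 4·8 + 2·8 = 32 + 16 = 48°C

48°C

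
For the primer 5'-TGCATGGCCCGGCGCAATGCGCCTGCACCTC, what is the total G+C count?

22

Scanning the sequence gives A=4, T=5, C=13, G=9.
G+C = 9 + 13 = 22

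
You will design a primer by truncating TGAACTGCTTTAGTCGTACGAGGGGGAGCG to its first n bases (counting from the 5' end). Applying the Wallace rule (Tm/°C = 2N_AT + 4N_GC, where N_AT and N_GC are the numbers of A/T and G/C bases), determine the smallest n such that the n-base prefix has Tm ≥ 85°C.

n = 28

First 27 bases: TGAACTGCTTTAGTCGTACGAGGGGGA → Tm = 82°C (< 85°C)
First 28 bases: TGAACTGCTTTAGTCGTACGAGGGGGAG → Tm = 86°C (≥ 85°C)
Each additional base adds 2°C (A/T) or 4°C (G/C), so Tm is non-decreasing in n; n = 28 is the first length to reach 85°C.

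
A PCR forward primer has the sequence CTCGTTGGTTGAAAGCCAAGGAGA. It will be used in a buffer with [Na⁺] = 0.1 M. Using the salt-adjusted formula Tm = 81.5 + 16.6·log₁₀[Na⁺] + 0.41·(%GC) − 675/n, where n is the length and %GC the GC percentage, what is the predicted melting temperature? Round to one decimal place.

Length n = 24. G=8, C=4, T=5, A=7
G+C = 12, so %GC = 12/24 × 100 = 50%
Salt term: 16.6 × (-1) = -16.6
GC term: 0.41 × 50 = 20.5; length term: −675/24 = −28.125
Tm = 81.5 + (-16.6) + 20.5 − 28.125 = 57.275 → 57.3°C

57.3°C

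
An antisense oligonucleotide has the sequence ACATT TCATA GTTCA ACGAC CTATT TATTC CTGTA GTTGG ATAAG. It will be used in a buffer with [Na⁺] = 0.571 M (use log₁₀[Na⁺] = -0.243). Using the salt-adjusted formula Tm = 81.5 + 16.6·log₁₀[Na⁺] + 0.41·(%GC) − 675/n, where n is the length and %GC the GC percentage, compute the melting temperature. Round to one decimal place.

76.1°C

Length n = 45. Counting bases: A=13, C=8, T=17, G=7
G+C = 15, so %GC = 15/45 × 100 = 33.333%
Salt term: 16.6 × (-0.243) = -4.034
GC term: 0.41 × 33.333 = 13.667; length term: −675/45 = −15
Tm = 81.5 + (-4.034) + 13.667 − 15 = 76.133 → 76.1°C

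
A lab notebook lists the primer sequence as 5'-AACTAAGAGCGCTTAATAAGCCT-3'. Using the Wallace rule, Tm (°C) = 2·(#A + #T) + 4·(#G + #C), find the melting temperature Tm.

C=5, T=5, A=9, G=4
A+T = 14, G+C = 9
Tm = 2×14 + 4×9 = 64°C

64°C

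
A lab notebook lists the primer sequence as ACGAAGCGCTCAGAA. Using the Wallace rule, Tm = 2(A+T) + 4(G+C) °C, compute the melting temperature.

A=6, C=4, G=4, T=1
So N_AT = 7 and N_GC = 8.
Tm = 2×7 + 4×8 = 46°C

46°C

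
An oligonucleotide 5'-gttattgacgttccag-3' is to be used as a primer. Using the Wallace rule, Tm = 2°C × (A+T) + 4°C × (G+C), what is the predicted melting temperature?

Base counts: A=3, C=3, G=4, T=6
AT pairs contribute 9, GC pairs contribute 7.
Tm = 2×9 + 4×7 = 46°C

46°C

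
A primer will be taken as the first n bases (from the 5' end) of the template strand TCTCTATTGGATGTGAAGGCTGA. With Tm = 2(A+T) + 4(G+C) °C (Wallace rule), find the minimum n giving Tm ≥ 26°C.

First 9 bases: TCTCTATTG → Tm = 24°C (< 26°C)
First 10 bases: TCTCTATTGG → Tm = 28°C (≥ 26°C)
Since every base adds ≥2°C, Tm only increases with n, so the threshold is first crossed at n = 10.

n = 10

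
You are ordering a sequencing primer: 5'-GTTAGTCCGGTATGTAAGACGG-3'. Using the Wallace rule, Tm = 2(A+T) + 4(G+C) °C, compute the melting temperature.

Base counts: G=8, C=3, T=6, A=5
A+T = 11, G+C = 11
Tm = 2×11 + 4×11 = 66°C

66°C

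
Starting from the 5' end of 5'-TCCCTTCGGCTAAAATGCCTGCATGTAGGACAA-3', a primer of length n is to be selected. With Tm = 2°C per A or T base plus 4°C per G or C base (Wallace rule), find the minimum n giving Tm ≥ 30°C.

n = 9

First 8 bases: TCCCTTCG → Tm = 26°C (< 30°C)
First 9 bases: TCCCTTCGG → Tm = 30°C (≥ 30°C)
Since every base adds ≥2°C, Tm only increases with n, so the threshold is first crossed at n = 9.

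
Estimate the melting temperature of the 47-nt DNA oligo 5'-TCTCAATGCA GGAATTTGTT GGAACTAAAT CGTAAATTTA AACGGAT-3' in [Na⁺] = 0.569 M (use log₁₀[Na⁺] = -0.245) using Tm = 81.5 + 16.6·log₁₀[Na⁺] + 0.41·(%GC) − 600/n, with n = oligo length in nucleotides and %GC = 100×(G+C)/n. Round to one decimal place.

77.8°C

Length n = 47. A=17, G=9, C=6, T=15
G+C = 15, so %GC = 15/47 × 100 = 31.915%
Salt term: 16.6 × (-0.245) = -4.067
GC term: 0.41 × 31.915 = 13.085; length term: −600/47 = −12.766
Tm = 81.5 + (-4.067) + 13.085 − 12.766 = 77.752 → 77.8°C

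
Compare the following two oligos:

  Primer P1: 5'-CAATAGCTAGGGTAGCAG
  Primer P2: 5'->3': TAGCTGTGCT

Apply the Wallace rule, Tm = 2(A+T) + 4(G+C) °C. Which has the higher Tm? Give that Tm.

Primer P1: A+T=9, G+C=9 → Tm = 2(9)+4(9) = 54°C
Primer P2: A+T=5, G+C=5 → Tm = 2(5)+4(5) = 30°C
54°C vs 30°C → primer P1 is higher.

Primer P1, 54°C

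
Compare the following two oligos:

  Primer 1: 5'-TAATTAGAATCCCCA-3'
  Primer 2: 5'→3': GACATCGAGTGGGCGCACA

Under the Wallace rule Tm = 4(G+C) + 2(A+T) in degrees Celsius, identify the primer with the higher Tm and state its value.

Primer 1: A+T=10, G+C=5 → Tm = 2(10)+4(5) = 40°C
Primer 2: A+T=7, G+C=12 → Tm = 2(7)+4(12) = 62°C
40°C vs 62°C → primer 2 is higher.

Primer 2, 62°C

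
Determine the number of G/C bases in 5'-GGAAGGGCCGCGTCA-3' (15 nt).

11

Counting bases: T=1, C=4, A=3, G=7
G+C = 7 + 4 = 11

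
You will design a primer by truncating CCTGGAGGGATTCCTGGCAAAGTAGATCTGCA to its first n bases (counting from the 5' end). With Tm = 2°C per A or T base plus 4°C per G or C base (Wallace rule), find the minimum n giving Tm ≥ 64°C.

n = 20

First 19 bases: CCTGGAGGGATTCCTGGCA → Tm = 62°C (< 64°C)
First 20 bases: CCTGGAGGGATTCCTGGCAA → Tm = 64°C (≥ 64°C)
Since every base adds ≥2°C, Tm only increases with n, so the threshold is first crossed at n = 20.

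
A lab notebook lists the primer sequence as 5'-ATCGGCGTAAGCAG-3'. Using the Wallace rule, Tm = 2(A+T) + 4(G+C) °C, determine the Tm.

44°C

A=4, C=3, T=2, G=5
So N_AT = 6 and N_GC = 8.
Tm = 4·8 + 2·6 = 32 + 12 = 44°C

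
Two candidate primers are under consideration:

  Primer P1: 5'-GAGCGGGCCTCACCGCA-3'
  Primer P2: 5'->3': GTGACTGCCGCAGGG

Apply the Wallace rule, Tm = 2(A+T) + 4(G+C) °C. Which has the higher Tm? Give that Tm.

Primer P1, 60°C

Primer P1: A+T=4, G+C=13 → Tm = 2(4)+4(13) = 60°C
Primer P2: A+T=4, G+C=11 → Tm = 2(4)+4(11) = 52°C
60°C vs 52°C → primer P1 is higher.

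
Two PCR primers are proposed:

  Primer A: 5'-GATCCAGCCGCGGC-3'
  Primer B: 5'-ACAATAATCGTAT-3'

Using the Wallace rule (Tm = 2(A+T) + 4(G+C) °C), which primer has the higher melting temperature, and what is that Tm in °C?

Primer A, 50°C

Primer A: A+T=3, G+C=11 → Tm = 2(3)+4(11) = 50°C
Primer B: A+T=10, G+C=3 → Tm = 2(10)+4(3) = 32°C
50°C vs 32°C → primer A is higher.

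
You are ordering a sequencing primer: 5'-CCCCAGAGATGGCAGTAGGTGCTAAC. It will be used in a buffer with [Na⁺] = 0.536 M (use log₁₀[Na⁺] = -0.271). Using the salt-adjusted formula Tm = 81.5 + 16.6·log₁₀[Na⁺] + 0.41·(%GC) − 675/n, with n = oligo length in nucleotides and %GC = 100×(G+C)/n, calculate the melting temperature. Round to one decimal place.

Length n = 26. Counting bases: G=8, A=7, T=4, C=7
G+C = 15, so %GC = 15/26 × 100 = 57.692%
Salt term: 16.6 × (-0.271) = -4.499
GC term: 0.41 × 57.692 = 23.654; length term: −675/26 = −25.962
Tm = 81.5 + (-4.499) + 23.654 − 25.962 = 74.693 → 74.7°C

74.7°C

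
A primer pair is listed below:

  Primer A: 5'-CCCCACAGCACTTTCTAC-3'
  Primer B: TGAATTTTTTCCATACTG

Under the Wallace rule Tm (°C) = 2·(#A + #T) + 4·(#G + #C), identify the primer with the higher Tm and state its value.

Primer A: A+T=8, G+C=10 → Tm = 2(8)+4(10) = 56°C
Primer B: A+T=13, G+C=5 → Tm = 2(13)+4(5) = 46°C
56°C vs 46°C → primer A is higher.

Primer A, 56°C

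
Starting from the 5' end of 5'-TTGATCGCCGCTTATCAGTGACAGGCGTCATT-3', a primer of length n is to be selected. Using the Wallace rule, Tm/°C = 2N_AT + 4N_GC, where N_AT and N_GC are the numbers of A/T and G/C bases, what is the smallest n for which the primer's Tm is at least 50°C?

First 16 bases: TTGATCGCCGCTTATC → Tm = 48°C (< 50°C)
First 17 bases: TTGATCGCCGCTTATCA → Tm = 50°C (≥ 50°C)
Since every base adds ≥2°C, Tm only increases with n, so the threshold is first crossed at n = 17.

n = 17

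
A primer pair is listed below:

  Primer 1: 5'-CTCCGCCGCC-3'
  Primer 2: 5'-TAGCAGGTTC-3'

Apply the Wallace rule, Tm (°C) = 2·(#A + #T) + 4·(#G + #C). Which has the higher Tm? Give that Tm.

Primer 1, 38°C

Primer 1: A+T=1, G+C=9 → Tm = 2(1)+4(9) = 38°C
Primer 2: A+T=5, G+C=5 → Tm = 2(5)+4(5) = 30°C
38°C vs 30°C → primer 1 is higher.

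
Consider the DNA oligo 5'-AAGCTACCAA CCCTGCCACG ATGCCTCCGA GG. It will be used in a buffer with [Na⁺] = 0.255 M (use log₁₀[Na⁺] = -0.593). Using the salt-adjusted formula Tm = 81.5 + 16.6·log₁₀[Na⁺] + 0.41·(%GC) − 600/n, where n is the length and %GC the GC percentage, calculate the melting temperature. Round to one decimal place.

Length n = 32. Counting bases: T=4, G=7, C=13, A=8
G+C = 20, so %GC = 20/32 × 100 = 62.5%
Salt term: 16.6 × (-0.593) = -9.844
GC term: 0.41 × 62.5 = 25.625; length term: −600/32 = −18.75
Tm = 81.5 + (-9.844) + 25.625 − 18.75 = 78.531 → 78.5°C

78.5°C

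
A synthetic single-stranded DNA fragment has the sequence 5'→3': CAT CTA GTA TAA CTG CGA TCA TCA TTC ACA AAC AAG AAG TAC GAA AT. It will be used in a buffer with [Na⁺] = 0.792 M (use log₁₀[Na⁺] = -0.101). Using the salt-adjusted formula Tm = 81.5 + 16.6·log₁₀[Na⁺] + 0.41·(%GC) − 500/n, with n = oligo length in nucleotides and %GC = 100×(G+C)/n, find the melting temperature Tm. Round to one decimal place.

83.1°C

Length n = 47. Base counts: C=10, A=20, T=11, G=6
G+C = 16, so %GC = 16/47 × 100 = 34.043%
Salt term: 16.6 × (-0.101) = -1.677
GC term: 0.41 × 34.043 = 13.958; length term: −500/47 = −10.638
Tm = 81.5 + (-1.677) + 13.958 − 10.638 = 83.143 → 83.1°C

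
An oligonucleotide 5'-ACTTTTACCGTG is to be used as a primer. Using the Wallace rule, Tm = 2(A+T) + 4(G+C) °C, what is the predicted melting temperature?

34°C

Scanning the sequence gives C=3, T=5, A=2, G=2.
So N_AT = 7 and N_GC = 5.
Tm = 2×7 + 4×5 = 34°C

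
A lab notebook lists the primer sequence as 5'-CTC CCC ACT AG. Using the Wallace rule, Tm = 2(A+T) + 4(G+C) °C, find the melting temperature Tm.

T=2, C=6, G=1, A=2
AT pairs contribute 4, GC pairs contribute 7.
Tm = 4·7 + 2·4 = 28 + 8 = 36°C

36°C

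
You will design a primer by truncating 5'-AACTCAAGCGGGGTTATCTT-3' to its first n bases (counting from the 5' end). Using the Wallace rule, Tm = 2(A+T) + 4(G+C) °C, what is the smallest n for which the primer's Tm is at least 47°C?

n = 16

First 15 bases: AACTCAAGCGGGGTT → Tm = 46°C (< 47°C)
First 16 bases: AACTCAAGCGGGGTTA → Tm = 48°C (≥ 47°C)
Since every base adds ≥2°C, Tm only increases with n, so the threshold is first crossed at n = 16.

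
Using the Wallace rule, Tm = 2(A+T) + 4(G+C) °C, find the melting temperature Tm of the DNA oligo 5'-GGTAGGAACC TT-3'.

Counting bases: T=3, A=3, G=4, C=2
A+T = 6, G+C = 6
Tm = 4·6 + 2·6 = 24 + 12 = 36°C

36°C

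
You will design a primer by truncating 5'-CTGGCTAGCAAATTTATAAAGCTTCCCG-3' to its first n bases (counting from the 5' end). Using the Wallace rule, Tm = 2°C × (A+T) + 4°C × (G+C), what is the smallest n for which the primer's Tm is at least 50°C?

First 18 bases: CTGGCTAGCAAATTTATA → Tm = 48°C (< 50°C)
First 19 bases: CTGGCTAGCAAATTTATAA → Tm = 50°C (≥ 50°C)
Since every base adds ≥2°C, Tm only increases with n, so the threshold is first crossed at n = 19.

n = 19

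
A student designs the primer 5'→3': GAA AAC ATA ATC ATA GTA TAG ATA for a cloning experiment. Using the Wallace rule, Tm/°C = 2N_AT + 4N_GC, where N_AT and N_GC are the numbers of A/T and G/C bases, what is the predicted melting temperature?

Scanning the sequence gives G=3, T=6, C=2, A=13.
A+T = 19, G+C = 5
Tm = 2×19 + 4×5 = 58°C

58°C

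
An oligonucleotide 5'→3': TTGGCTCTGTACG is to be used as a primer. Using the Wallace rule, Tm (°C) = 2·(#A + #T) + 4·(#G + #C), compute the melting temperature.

40°C

Scanning the sequence gives T=5, C=3, G=4, A=1.
So N_AT = 6 and N_GC = 7.
Tm = 2(6) + 4(7) = 12 + 28 = 40°C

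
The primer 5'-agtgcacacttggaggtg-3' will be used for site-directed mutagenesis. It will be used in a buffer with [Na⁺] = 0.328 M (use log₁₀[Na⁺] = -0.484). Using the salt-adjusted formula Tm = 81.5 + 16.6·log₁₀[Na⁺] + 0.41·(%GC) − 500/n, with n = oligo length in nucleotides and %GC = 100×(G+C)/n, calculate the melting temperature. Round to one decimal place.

68.5°C

Length n = 18. A=4, G=7, C=3, T=4
G+C = 10, so %GC = 10/18 × 100 = 55.556%
Salt term: 16.6 × (-0.484) = -8.034
GC term: 0.41 × 55.556 = 22.778; length term: −500/18 = −27.778
Tm = 81.5 + (-8.034) + 22.778 − 27.778 = 68.466 → 68.5°C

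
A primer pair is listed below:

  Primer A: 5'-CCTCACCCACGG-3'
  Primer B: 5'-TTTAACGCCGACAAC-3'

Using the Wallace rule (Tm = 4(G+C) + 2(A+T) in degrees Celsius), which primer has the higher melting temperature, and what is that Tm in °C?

Primer B, 44°C

Primer A: A+T=3, G+C=9 → Tm = 2(3)+4(9) = 42°C
Primer B: A+T=8, G+C=7 → Tm = 2(8)+4(7) = 44°C
42°C vs 44°C → primer B is higher.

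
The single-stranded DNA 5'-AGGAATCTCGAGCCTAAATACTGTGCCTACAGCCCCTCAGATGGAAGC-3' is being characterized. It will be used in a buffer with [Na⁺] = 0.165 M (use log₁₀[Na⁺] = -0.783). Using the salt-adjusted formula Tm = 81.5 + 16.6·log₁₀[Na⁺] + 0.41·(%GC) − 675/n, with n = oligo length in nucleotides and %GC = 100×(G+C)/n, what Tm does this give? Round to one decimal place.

Length n = 48. Scanning the sequence gives C=14, A=14, T=9, G=11.
G+C = 25, so %GC = 25/48 × 100 = 52.083%
Salt term: 16.6 × (-0.783) = -12.998
GC term: 0.41 × 52.083 = 21.354; length term: −675/48 = −14.062
Tm = 81.5 + (-12.998) + 21.354 − 14.062 = 75.794 → 75.8°C

75.8°C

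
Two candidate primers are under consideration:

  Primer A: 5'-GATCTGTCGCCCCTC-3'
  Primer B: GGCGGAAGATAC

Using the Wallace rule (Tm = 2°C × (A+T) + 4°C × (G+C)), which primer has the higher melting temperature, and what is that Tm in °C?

Primer A: A+T=5, G+C=10 → Tm = 2(5)+4(10) = 50°C
Primer B: A+T=5, G+C=7 → Tm = 2(5)+4(7) = 38°C
50°C vs 38°C → primer A is higher.

Primer A, 50°C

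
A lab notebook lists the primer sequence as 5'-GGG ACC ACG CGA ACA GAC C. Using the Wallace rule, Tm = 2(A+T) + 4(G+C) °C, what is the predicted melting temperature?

64°C

Base counts: C=7, G=6, A=6, T=0
So N_AT = 6 and N_GC = 13.
Tm = 2×6 + 4×13 = 64°C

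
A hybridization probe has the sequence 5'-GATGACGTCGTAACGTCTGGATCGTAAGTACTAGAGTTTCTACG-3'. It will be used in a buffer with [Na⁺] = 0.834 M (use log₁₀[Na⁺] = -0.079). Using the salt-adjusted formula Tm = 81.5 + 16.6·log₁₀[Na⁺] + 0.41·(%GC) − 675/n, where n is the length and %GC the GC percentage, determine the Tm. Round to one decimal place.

Length n = 44. T=13, G=12, A=11, C=8
G+C = 20, so %GC = 20/44 × 100 = 45.455%
Salt term: 16.6 × (-0.079) = -1.311
GC term: 0.41 × 45.455 = 18.637; length term: −675/44 = −15.341
Tm = 81.5 + (-1.311) + 18.637 − 15.341 = 83.485 → 83.5°C

83.5°C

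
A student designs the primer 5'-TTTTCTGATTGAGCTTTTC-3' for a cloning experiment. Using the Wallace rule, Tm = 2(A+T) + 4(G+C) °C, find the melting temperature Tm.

50°C

Counting bases: A=2, G=3, T=11, C=3
A+T = 13, G+C = 6
Tm = 2(13) + 4(6) = 26 + 24 = 50°C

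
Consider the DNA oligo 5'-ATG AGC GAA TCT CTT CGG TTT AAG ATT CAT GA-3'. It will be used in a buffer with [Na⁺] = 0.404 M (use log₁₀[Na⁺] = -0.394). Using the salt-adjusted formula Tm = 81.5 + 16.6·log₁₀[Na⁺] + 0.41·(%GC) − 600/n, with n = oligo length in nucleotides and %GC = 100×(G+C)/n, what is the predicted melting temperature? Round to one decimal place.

71.6°C

Length n = 32. Counting bases: C=5, A=9, G=7, T=11
G+C = 12, so %GC = 12/32 × 100 = 37.5%
Salt term: 16.6 × (-0.394) = -6.54
GC term: 0.41 × 37.5 = 15.375; length term: −600/32 = −18.75
Tm = 81.5 + (-6.54) + 15.375 − 18.75 = 71.585 → 71.6°C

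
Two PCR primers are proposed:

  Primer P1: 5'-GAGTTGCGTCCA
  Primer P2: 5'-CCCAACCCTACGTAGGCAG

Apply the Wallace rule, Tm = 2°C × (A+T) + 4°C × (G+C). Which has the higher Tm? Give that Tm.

Primer P1: A+T=5, G+C=7 → Tm = 2(5)+4(7) = 38°C
Primer P2: A+T=7, G+C=12 → Tm = 2(7)+4(12) = 62°C
38°C vs 62°C → primer P2 is higher.

Primer P2, 62°C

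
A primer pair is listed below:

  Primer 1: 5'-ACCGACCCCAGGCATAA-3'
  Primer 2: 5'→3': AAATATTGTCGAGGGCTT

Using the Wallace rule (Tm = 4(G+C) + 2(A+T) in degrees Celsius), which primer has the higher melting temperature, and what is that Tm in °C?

Primer 1: A+T=7, G+C=10 → Tm = 2(7)+4(10) = 54°C
Primer 2: A+T=11, G+C=7 → Tm = 2(11)+4(7) = 50°C
54°C vs 50°C → primer 1 is higher.

Primer 1, 54°C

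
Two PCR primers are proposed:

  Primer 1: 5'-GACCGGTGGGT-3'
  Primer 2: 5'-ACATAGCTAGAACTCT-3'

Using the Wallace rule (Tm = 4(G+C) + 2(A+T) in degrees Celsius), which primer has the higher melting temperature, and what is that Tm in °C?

Primer 1: A+T=3, G+C=8 → Tm = 2(3)+4(8) = 38°C
Primer 2: A+T=10, G+C=6 → Tm = 2(10)+4(6) = 44°C
38°C vs 44°C → primer 2 is higher.

Primer 2, 44°C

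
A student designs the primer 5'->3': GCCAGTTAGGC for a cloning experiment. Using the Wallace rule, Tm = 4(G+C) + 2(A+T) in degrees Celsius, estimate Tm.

36°C

Base counts: G=4, T=2, A=2, C=3
AT pairs contribute 4, GC pairs contribute 7.
Tm = 2×4 + 4×7 = 36°C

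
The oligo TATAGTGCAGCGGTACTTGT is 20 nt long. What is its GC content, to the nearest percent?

45%

G=6, C=3, T=7, A=4
G+C = 6 + 3 = 9 out of 20 bases
%GC = 9/20 × 100 = 45% ≈ 45%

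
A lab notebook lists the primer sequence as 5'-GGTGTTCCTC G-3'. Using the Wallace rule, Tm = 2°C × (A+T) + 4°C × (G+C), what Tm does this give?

C=3, A=0, T=4, G=4
AT pairs contribute 4, GC pairs contribute 7.
Tm = 4·7 + 2·4 = 28 + 8 = 36°C

36°C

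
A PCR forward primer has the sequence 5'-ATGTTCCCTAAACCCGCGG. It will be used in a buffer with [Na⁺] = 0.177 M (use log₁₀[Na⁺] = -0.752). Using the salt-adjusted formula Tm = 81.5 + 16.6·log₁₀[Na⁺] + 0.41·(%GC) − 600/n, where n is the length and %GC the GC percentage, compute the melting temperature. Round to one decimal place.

61.2°C

Length n = 19. C=7, A=4, T=4, G=4
G+C = 11, so %GC = 11/19 × 100 = 57.895%
Salt term: 16.6 × (-0.752) = -12.483
GC term: 0.41 × 57.895 = 23.737; length term: −600/19 = −31.579
Tm = 81.5 + (-12.483) + 23.737 − 31.579 = 61.175 → 61.2°C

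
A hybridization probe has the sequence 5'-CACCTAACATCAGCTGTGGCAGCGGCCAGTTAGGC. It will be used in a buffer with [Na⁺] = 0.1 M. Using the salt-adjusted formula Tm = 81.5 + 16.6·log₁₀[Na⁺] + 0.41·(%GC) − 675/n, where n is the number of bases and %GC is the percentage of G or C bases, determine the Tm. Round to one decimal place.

Length n = 35. Base counts: T=6, G=10, C=11, A=8
G+C = 21, so %GC = 21/35 × 100 = 60%
Salt term: 16.6 × (-1) = -16.6
GC term: 0.41 × 60 = 24.6; length term: −675/35 = −19.286
Tm = 81.5 + (-16.6) + 24.6 − 19.286 = 70.214 → 70.2°C

70.2°C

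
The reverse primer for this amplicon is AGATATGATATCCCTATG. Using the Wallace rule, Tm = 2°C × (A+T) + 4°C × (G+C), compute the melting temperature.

Scanning the sequence gives G=3, T=6, A=6, C=3.
So N_AT = 12 and N_GC = 6.
Tm = 4·6 + 2·12 = 24 + 24 = 48°C

48°C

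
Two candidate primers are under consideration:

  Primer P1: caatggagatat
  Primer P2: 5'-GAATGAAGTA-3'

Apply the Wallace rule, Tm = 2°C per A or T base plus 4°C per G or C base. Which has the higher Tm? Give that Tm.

Primer P1, 32°C

Primer P1: A+T=8, G+C=4 → Tm = 2(8)+4(4) = 32°C
Primer P2: A+T=7, G+C=3 → Tm = 2(7)+4(3) = 26°C
32°C vs 26°C → primer P1 is higher.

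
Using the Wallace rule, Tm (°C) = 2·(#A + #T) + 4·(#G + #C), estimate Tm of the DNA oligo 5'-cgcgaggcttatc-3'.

Scanning the sequence gives G=4, A=2, C=4, T=3.
A+T = 5, G+C = 8
Tm = 2×5 + 4×8 = 42°C

42°C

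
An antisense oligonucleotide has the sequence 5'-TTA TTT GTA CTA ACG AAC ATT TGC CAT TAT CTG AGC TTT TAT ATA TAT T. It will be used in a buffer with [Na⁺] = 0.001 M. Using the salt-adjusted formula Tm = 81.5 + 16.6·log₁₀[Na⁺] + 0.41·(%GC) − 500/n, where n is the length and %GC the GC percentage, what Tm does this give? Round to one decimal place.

31.5°C

Length n = 49. Counting bases: T=23, C=7, G=5, A=14
G+C = 12, so %GC = 12/49 × 100 = 24.49%
Salt term: 16.6 × (-3) = -49.8
GC term: 0.41 × 24.49 = 10.041; length term: −500/49 = −10.204
Tm = 81.5 + (-49.8) + 10.041 − 10.204 = 31.537 → 31.5°C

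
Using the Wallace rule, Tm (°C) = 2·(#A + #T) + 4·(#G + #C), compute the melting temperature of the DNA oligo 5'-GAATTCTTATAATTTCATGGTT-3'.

Base counts: A=6, G=3, C=2, T=11
A+T = 17, G+C = 5
Tm = 4·5 + 2·17 = 20 + 34 = 54°C

54°C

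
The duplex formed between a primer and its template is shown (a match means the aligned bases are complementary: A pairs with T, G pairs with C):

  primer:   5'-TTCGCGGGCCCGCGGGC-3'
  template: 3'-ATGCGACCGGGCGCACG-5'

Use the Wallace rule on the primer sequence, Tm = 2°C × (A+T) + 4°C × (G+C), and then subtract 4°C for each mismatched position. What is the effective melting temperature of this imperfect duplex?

Primer base counts: A=0, T=2, G=8, C=7 → A+T=2, G+C=15
Perfect-match Tm = 2(2) + 4(15) = 4 + 60 = 64°C
Mismatches (positions where the bases are not complementary): 3 (at positions 2, 6, 15)
Effective Tm = 64 − 3×4 = 64 − 12 = 52°C

52°C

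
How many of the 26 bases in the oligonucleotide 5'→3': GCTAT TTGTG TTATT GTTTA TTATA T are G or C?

Counting bases: C=1, T=16, A=5, G=4
G+C = 4 + 1 = 5

5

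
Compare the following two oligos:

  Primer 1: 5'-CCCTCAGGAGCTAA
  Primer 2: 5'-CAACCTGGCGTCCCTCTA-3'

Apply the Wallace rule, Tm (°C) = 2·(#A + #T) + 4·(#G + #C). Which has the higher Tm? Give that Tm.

Primer 2, 58°C

Primer 1: A+T=6, G+C=8 → Tm = 2(6)+4(8) = 44°C
Primer 2: A+T=7, G+C=11 → Tm = 2(7)+4(11) = 58°C
44°C vs 58°C → primer 2 is higher.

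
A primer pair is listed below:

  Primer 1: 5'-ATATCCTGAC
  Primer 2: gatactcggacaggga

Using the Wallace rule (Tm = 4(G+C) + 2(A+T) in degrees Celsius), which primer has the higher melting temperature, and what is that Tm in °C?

Primer 2, 50°C

Primer 1: A+T=6, G+C=4 → Tm = 2(6)+4(4) = 28°C
Primer 2: A+T=7, G+C=9 → Tm = 2(7)+4(9) = 50°C
28°C vs 50°C → primer 2 is higher.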